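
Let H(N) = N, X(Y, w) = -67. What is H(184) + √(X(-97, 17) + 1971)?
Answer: 184 + 4*√119 ≈ 227.63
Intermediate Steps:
H(184) + √(X(-97, 17) + 1971) = 184 + √(-67 + 1971) = 184 + √1904 = 184 + 4*√119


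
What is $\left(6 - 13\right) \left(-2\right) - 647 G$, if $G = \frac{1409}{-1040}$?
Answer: $\frac{926183}{1040} \approx 890.56$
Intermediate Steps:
$G = - \frac{1409}{1040}$ ($G = 1409 \left(- \frac{1}{1040}\right) = - \frac{1409}{1040} \approx -1.3548$)
$\left(6 - 13\right) \left(-2\right) - 647 G = \left(6 - 13\right) \left(-2\right) - - \frac{911623}{1040} = \left(-7\right) \left(-2\right) + \frac{911623}{1040} = 14 + \frac{911623}{1040} = \frac{926183}{1040}$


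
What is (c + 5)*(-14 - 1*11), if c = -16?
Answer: 275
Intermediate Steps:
(c + 5)*(-14 - 1*11) = (-16 + 5)*(-14 - 1*11) = -11*(-14 - 11) = -11*(-25) = 275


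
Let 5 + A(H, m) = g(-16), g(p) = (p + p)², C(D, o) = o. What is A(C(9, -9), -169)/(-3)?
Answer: -1019/3 ≈ -339.67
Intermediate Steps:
g(p) = 4*p² (g(p) = (2*p)² = 4*p²)
A(H, m) = 1019 (A(H, m) = -5 + 4*(-16)² = -5 + 4*256 = -5 + 1024 = 1019)
A(C(9, -9), -169)/(-3) = 1019/(-3) = -⅓*1019 = -1019/3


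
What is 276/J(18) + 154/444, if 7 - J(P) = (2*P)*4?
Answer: -50723/30414 ≈ -1.6678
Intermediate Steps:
J(P) = 7 - 8*P (J(P) = 7 - 2*P*4 = 7 - 8*P)
276/J(18) + 154/444 = 276/(7 - 8*18) + 154/444 = 276/(7 - 144) + 154*(1/444) = 276/(-137) + 77/222 = 276*(-1/137) + 77/222 = -276/137 + 77/222 = -50723/30414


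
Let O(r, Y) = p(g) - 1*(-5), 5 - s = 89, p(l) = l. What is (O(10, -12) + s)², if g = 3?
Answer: 5776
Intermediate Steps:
s = -84 (s = 5 - 1*89 = 5 - 89 = -84)
O(r, Y) = 8 (O(r, Y) = 3 - 1*(-5) = 3 + 5 = 8)
(O(10, -12) + s)² = (8 - 84)² = (-76)² = 5776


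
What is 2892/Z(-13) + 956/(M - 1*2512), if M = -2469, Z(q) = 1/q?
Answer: -187266632/4981 ≈ -37596.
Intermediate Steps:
2892/Z(-13) + 956/(M - 1*2512) = 2892/(1/(-13)) + 956/(-2469 - 1*2512) = 2892/(-1/13) + 956/(-2469 - 2512) = 2892*(-13) + 956/(-4981) = -37596 + 956*(-1/4981) = -37596 - 956/4981 = -187266632/4981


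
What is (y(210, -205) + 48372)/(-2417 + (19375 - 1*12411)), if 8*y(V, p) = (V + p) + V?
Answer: 387191/36376 ≈ 10.644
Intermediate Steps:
y(V, p) = V/4 + p/8 (y(V, p) = ((V + p) + V)/8 = (p + 2*V)/8 = V/4 + p/8)
(y(210, -205) + 48372)/(-2417 + (19375 - 1*12411)) = (((¼)*210 + (⅛)*(-205)) + 48372)/(-2417 + (19375 - 1*12411)) = ((105/2 - 205/8) + 48372)/(-2417 + (19375 - 12411)) = (215/8 + 48372)/(-2417 + 6964) = (387191/8)/4547 = (387191/8)*(1/4547) = 387191/36376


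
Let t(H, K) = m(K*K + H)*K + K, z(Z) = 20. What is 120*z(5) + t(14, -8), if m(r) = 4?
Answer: 2360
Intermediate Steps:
t(H, K) = 5*K (t(H, K) = 4*K + K = 5*K)
120*z(5) + t(14, -8) = 120*20 + 5*(-8) = 2400 - 40 = 2360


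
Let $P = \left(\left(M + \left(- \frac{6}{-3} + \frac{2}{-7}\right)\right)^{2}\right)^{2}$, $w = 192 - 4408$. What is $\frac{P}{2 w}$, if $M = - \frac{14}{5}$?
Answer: $- \frac{130321}{790829375} \approx -0.00016479$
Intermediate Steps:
$M = - \frac{14}{5}$ ($M = \left(-14\right) \frac{1}{5} = - \frac{14}{5} \approx -2.8$)
$w = -4216$ ($w = 192 - 4408 = -4216$)
$P = \frac{2085136}{1500625}$ ($P = \left(\left(- \frac{14}{5} + \left(- \frac{6}{-3} + \frac{2}{-7}\right)\right)^{2}\right)^{2} = \left(\left(- \frac{14}{5} + \left(\left(-6\right) \left(- \frac{1}{3}\right) + 2 \left(- \frac{1}{7}\right)\right)\right)^{2}\right)^{2} = \left(\left(- \frac{14}{5} + \left(2 - \frac{2}{7}\right)\right)^{2}\right)^{2} = \left(\left(- \frac{14}{5} + \frac{12}{7}\right)^{2}\right)^{2} = \left(\left(- \frac{38}{35}\right)^{2}\right)^{2} = \left(\frac{1444}{1225}\right)^{2} = \frac{2085136}{1500625} \approx 1.3895$)
$\frac{P}{2 w} = \frac{2085136}{1500625 \cdot 2 \left(-4216\right)} = \frac{2085136}{1500625 \left(-8432\right)} = \frac{2085136}{1500625} \left(- \frac{1}{8432}\right) = - \frac{130321}{790829375}$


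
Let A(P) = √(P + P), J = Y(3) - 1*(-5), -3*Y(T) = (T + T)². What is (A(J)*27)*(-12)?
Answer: -324*I*√14 ≈ -1212.3*I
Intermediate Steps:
Y(T) = -4*T²/3 (Y(T) = -(T + T)²/3 = -4*T²/3)
J = -7 (J = -4/3*3² - 1*(-5) = -4/3*9 + 5 = -12 + 5 = -7)
A(P) = √2*√P (A(P) = √(2*P) = √2*√P)
(A(J)*27)*(-12) = ((√2*√(-7))*27)*(-12) = ((√2*(I*√7))*27)*(-12) = ((I*√14)*27)*(-12) = (27*I*√14)*(-12) = -324*I*√14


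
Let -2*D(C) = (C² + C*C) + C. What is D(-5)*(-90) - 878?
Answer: 1147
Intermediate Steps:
D(C) = -C² - C/2 (D(C) = -((C² + C*C) + C)/2 = -((C² + C²) + C)/2 = -(2*C² + C)/2 = -(C + 2*C²)/2 = -C² - C/2)
D(-5)*(-90) - 878 = -1*(-5)*(½ - 5)*(-90) - 878 = -1*(-5)*(-9/2)*(-90) - 878 = -45/2*(-90) - 878 = 2025 - 878 = 1147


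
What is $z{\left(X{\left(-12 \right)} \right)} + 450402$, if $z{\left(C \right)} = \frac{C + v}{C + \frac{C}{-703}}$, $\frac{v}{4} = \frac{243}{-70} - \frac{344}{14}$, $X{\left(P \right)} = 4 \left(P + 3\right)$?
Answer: $\frac{199196611399}{442260} \approx 4.5041 \cdot 10^{5}$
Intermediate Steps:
$X{\left(P \right)} = 12 + 4 P$ ($X{\left(P \right)} = 4 \left(3 + P\right) = 12 + 4 P$)
$v = - \frac{3926}{35}$ ($v = 4 \left(\frac{243}{-70} - \frac{344}{14}\right) = 4 \left(243 \left(- \frac{1}{70}\right) - \frac{172}{7}\right) = 4 \left(- \frac{243}{70} - \frac{172}{7}\right) = 4 \left(- \frac{1963}{70}\right) = - \frac{3926}{35} \approx -112.17$)
$z{\left(C \right)} = \frac{703 \left(- \frac{3926}{35} + C\right)}{702 C}$ ($z{\left(C \right)} = \frac{C - \frac{3926}{35}}{C + \frac{C}{-703}} = \frac{- \frac{3926}{35} + C}{C + C \left(- \frac{1}{703}\right)} = \frac{- \frac{3926}{35} + C}{C - \frac{C}{703}} = \frac{- \frac{3926}{35} + C}{\frac{702}{703} C} = \left(- \frac{3926}{35} + C\right) \frac{703}{702 C} = \frac{703 \left(- \frac{3926}{35} + C\right)}{702 C}$)
$z{\left(X{\left(-12 \right)} \right)} + 450402 = \frac{703 \left(-3926 + 35 \left(12 + 4 \left(-12\right)\right)\right)}{24570 \left(12 + 4 \left(-12\right)\right)} + 450402 = \frac{703 \left(-3926 + 35 \left(12 - 48\right)\right)}{24570 \left(12 - 48\right)} + 450402 = \frac{703 \left(-3926 + 35 \left(-36\right)\right)}{24570 \left(-36\right)} + 450402 = \frac{703}{24570} \left(- \frac{1}{36}\right) \left(-3926 - 1260\right) + 450402 = \frac{703}{24570} \left(- \frac{1}{36}\right) \left(-5186\right) + 450402 = \frac{1822879}{442260} + 450402 = \frac{199196611399}{442260}$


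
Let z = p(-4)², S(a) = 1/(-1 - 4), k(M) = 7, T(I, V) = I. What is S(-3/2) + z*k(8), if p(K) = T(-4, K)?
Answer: 559/5 ≈ 111.80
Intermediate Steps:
p(K) = -4
S(a) = -⅕ (S(a) = 1/(-5) = -⅕)
z = 16 (z = (-4)² = 16)
S(-3/2) + z*k(8) = -⅕ + 16*7 = -⅕ + 112 = 559/5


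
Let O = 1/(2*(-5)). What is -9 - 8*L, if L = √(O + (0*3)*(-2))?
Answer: -9 - 4*I*√10/5 ≈ -9.0 - 2.5298*I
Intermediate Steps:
O = -⅒ (O = 1/(-10) = -⅒ ≈ -0.10000)
L = I*√10/10 (L = √(-⅒ + (0*3)*(-2)) = √(-⅒ + 0*(-2)) = √(-⅒ + 0) = √(-⅒) = I*√10/10 ≈ 0.31623*I)
-9 - 8*L = -9 - 4*I*√10/5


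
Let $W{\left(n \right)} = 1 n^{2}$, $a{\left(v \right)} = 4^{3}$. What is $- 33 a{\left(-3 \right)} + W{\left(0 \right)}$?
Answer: $-2112$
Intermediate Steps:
$a{\left(v \right)} = 64$
$W{\left(n \right)} = n^{2}$
$- 33 a{\left(-3 \right)} + W{\left(0 \right)} = \left(-33\right) 64 + 0^{2} = -2112 + 0 = -2112$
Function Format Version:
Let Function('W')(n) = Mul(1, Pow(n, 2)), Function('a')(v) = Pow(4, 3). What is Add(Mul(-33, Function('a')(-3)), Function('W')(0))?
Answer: -2112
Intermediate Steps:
Function('a')(v) = 64
Function('W')(n) = Pow(n, 2)
Add(Mul(-33, Function('a')(-3)), Function('W')(0)) = Add(Mul(-33, 64), Pow(0, 2)) = Add(-2112, 0) = -2112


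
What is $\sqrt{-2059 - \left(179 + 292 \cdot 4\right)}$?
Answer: $i \sqrt{3406} \approx 58.361 i$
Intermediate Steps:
$\sqrt{-2059 - \left(179 + 292 \cdot 4\right)} = \sqrt{-2059 - 1347} = \sqrt{-3406} = i \sqrt{3406}$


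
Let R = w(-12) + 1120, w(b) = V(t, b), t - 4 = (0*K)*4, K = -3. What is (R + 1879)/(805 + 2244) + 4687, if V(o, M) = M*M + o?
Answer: 14293810/3049 ≈ 4688.0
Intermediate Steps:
t = 4 (t = 4 + (0*(-3))*4 = 4 + 0*4 = 4 + 0 = 4)
V(o, M) = o + M² (V(o, M) = M² + o = o + M²)
w(b) = 4 + b²
R = 1268 (R = (4 + (-12)²) + 1120 = (4 + 144) + 1120 = 148 + 1120 = 1268)
(R + 1879)/(805 + 2244) + 4687 = (1268 + 1879)/(805 + 2244) + 4687 = 3147/3049 + 4687 = 14293810/3049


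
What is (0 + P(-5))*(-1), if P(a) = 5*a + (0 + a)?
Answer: 30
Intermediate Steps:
P(a) = 6*a (P(a) = 5*a + a = 6*a)
(0 + P(-5))*(-1) = (0 + 6*(-5))*(-1) = (0 - 30)*(-1) = -30*(-1) = 30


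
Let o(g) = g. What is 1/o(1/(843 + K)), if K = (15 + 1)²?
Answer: 1099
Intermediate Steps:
K = 256 (K = 16² = 256)
1/o(1/(843 + K)) = 1/(1/(843 + 256)) = 1/(1/1099) = 1099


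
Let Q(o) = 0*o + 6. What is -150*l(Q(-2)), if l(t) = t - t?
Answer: 0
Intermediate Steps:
Q(o) = 6 (Q(o) = 0 + 6 = 6)
l(t) = 0
-150*l(Q(-2)) = -150*0 = 0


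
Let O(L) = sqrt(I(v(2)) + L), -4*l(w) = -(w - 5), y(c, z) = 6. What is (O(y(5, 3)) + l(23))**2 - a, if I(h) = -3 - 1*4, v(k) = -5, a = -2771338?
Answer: 11085429/4 + 9*I ≈ 2.7714e+6 + 9.0*I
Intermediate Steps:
l(w) = -5/4 + w/4 (l(w) = -(-1)*(w - 5)/4 = -(-1)*(-5 + w)/4 = -(5 - w)/4 = -5/4 + w/4)
I(h) = -7 (I(h) = -3 - 4 = -7)
O(L) = sqrt(-7 + L)
(O(y(5, 3)) + l(23))**2 - a = (sqrt(-7 + 6) + (-5/4 + (1/4)*23))**2 - 1*(-2771338) = (sqrt(-1) + (-5/4 + 23/4))**2 + 2771338 = (I + 9/2)**2 + 2771338 = (9/2 + I)**2 + 2771338 = 2771338 + (9/2 + I)**2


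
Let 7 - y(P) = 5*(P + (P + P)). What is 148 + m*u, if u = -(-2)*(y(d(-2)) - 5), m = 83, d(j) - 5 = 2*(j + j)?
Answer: 7950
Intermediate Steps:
d(j) = 5 + 4*j (d(j) = 5 + 2*(j + j) = 5 + 2*(2*j) = 5 + 4*j)
y(P) = 7 - 15*P (y(P) = 7 - 5*(P + (P + P)) = 7 - 5*(P + 2*P) = 7 - 5*3*P = 7 - 15*P)
u = 94 (u = -(-2)*((7 - 15*(5 + 4*(-2))) - 5) = -(-2)*((7 - 15*(5 - 8)) - 5) = -(-2)*((7 - 15*(-3)) - 5) = -(-2)*((7 + 45) - 5) = -(-2)*(52 - 5) = -(-2)*47 = -1*(-94) = 94)
148 + m*u = 148 + 83*94 = 148 + 7802 = 7950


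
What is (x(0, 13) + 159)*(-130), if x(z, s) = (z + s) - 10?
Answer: -21060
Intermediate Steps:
x(z, s) = -10 + s + z (x(z, s) = (s + z) - 10 = -10 + s + z)
(x(0, 13) + 159)*(-130) = ((-10 + 13 + 0) + 159)*(-130) = (3 + 159)*(-130) = 162*(-130) = -21060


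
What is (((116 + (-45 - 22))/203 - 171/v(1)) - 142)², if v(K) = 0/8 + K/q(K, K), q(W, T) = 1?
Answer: 82264900/841 ≈ 97818.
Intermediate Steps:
v(K) = K (v(K) = 0/8 + K/1 = 0*(⅛) + K*1 = 0 + K = K)
(((116 + (-45 - 22))/203 - 171/v(1)) - 142)² = (((116 + (-45 - 22))/203 - 171/1) - 142)² = (((116 - 67)*(1/203) - 171*1) - 142)² = ((49*(1/203) - 171) - 142)² = ((7/29 - 171) - 142)² = (-4952/29 - 142)² = (-9070/29)² = 82264900/841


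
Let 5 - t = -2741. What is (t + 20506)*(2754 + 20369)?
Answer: 537655996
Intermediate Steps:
t = 2746 (t = 5 - 1*(-2741) = 5 + 2741 = 2746)
(t + 20506)*(2754 + 20369) = (2746 + 20506)*(2754 + 20369) = 23252*23123 = 537655996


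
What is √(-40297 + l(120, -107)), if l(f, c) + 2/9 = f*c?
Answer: I*√478235/3 ≈ 230.52*I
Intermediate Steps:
l(f, c) = -2/9 + c*f (l(f, c) = -2/9 + f*c = -2/9 + c*f)
√(-40297 + l(120, -107)) = √(-40297 + (-2/9 - 107*120)) = √(-40297 + (-2/9 - 12840)) = √(-40297 - 115562/9) = √(-478235/9) = I*√478235/3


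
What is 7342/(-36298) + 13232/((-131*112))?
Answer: -18375530/16642633 ≈ -1.1041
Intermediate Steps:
7342/(-36298) + 13232/((-131*112)) = 7342*(-1/36298) + 13232/(-14672) = -3671/18149 + 13232*(-1/14672) = -3671/18149 - 827/917 = -18375530/16642633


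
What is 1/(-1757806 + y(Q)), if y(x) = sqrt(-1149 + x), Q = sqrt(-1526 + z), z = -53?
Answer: -1/(1757806 - sqrt(-1149 + I*sqrt(1579))) ≈ -5.6889e-7 - 1.0972e-11*I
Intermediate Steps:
Q = I*sqrt(1579) (Q = sqrt(-1526 - 53) = sqrt(-1579) = I*sqrt(1579) ≈ 39.737*I)
1/(-1757806 + y(Q)) = 1/(-1757806 + sqrt(-1149 + I*sqrt(1579)))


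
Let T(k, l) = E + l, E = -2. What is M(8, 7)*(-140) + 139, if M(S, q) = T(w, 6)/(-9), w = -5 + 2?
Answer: 1811/9 ≈ 201.22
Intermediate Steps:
w = -3
T(k, l) = -2 + l
M(S, q) = -4/9 (M(S, q) = (-2 + 6)/(-9) = 4*(-1/9) = -4/9)
M(8, 7)*(-140) + 139 = -4/9*(-140) + 139 = 560/9 + 139 = 1811/9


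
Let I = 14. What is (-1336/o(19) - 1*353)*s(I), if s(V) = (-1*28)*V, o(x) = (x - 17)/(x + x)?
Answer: 10088904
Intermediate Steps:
o(x) = (-17 + x)/(2*x) (o(x) = (-17 + x)/((2*x)) = (-17 + x)*(1/(2*x)) = (-17 + x)/(2*x))
s(V) = -28*V
(-1336/o(19) - 1*353)*s(I) = (-1336*38/(-17 + 19) - 1*353)*(-28*14) = (-1336/((½)*(1/19)*2) - 353)*(-392) = (-1336/1/19 - 353)*(-392) = (-1336*19 - 353)*(-392) = (-25384 - 353)*(-392) = -25737*(-392) = 10088904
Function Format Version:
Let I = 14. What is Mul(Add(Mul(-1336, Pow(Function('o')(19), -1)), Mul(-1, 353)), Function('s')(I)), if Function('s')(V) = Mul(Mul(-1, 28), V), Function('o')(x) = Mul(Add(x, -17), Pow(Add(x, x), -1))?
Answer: 10088904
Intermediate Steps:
Function('o')(x) = Mul(Rational(1, 2), Pow(x, -1), Add(-17, x)) (Function('o')(x) = Mul(Add(-17, x), Pow(Mul(2, x), -1)) = Mul(Add(-17, x), Mul(Rational(1, 2), Pow(x, -1))) = Mul(Rational(1, 2), Pow(x, -1), Add(-17, x)))
Function('s')(V) = Mul(-28, V)
Mul(Add(Mul(-1336, Pow(Function('o')(19), -1)), Mul(-1, 353)), Function('s')(I)) = Mul(Add(Mul(-1336, Pow(Mul(Rational(1, 2), Pow(19, -1), Add(-17, 19)), -1)), Mul(-1, 353)), Mul(-28, 14)) = Mul(Add(Mul(-1336, Pow(Mul(Rational(1, 2), Rational(1, 19), 2), -1)), -353), -392) = Mul(Add(Mul(-1336, Pow(Rational(1, 19), -1)), -353), -392) = Mul(Add(Mul(-1336, 19), -353), -392) = Mul(Add(-25384, -353), -392) = Mul(-25737, -392) = 10088904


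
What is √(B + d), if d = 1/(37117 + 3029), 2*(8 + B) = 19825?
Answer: √3990773931117/20073 ≈ 99.521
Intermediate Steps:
B = 19809/2 (B = -8 + (½)*19825 = -8 + 19825/2 = 19809/2 ≈ 9904.5)
d = 1/40146 ≈ 2.4909e-5
√(B + d) = √(19809/2 + 1/40146) = √(198813029/20073) = √3990773931117/20073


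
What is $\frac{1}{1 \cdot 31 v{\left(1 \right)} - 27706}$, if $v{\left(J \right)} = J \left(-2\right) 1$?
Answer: $- \frac{1}{27768} \approx -3.6013 \cdot 10^{-5}$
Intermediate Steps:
$v{\left(J \right)} = - 2 J$ ($v{\left(J \right)} = - 2 J 1 = - 2 J$)
$\frac{1}{1 \cdot 31 v{\left(1 \right)} - 27706} = \frac{1}{1 \cdot 31 \left(\left(-2\right) 1\right) - 27706} = \frac{1}{31 \left(-2\right) - 27706} = \frac{1}{-62 - 27706} = \frac{1}{-27768} = - \frac{1}{27768}$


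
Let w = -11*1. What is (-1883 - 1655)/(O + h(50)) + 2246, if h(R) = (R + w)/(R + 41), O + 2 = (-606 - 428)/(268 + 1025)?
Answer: 80223844/21461 ≈ 3738.1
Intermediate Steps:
w = -11
O = -3620/1293 (O = -2 + (-606 - 428)/(268 + 1025) = -2 - 1034/1293 = -3620/1293 ≈ -2.7997)
h(R) = (-11 + R)/(41 + R) (h(R) = (R - 11)/(R + 41) = (-11 + R)/(41 + R))
(-1883 - 1655)/(O + h(50)) + 2246 = (-1883 - 1655)/(-3620/1293 + (-11 + 50)/(41 + 50)) + 2246 = -3538/(-3620/1293 + 39/91) + 2246 = -3538/(-3620/1293 + (1/91)*39) + 2246 = -3538/(-3620/1293 + 3/7) + 2246 = -3538/(-21461/9051) + 2246 = -3538*(-9051/21461) + 2246 = 32022438/21461 + 2246 = 80223844/21461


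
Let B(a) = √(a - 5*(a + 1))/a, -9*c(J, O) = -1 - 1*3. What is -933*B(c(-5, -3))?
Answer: -2799*I*√61/4 ≈ -5465.2*I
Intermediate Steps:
c(J, O) = 4/9 (c(J, O) = -(-1 - 1*3)/9 = -(-1 - 3)/9 = -⅑*(-4) = 4/9)
B(a) = √(-5 - 4*a)/a (B(a) = √(a - 5*(1 + a))/a = √(a + (-5 - 5*a))/a = √(-5 - 4*a)/a)
-933*B(c(-5, -3)) = -933*√(-5 - 4*4/9)/4/9 = -8397*√(-5 - 16/9)/4 = -8397*√(-61/9)/4 = -8397*I*√61/3/4 = -2799*I*√61/4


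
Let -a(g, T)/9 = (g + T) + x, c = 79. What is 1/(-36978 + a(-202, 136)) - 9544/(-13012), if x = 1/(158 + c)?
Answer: 6857915867/9350224767 ≈ 0.73345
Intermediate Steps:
x = 1/237 (x = 1/(158 + 79) = 1/237 ≈ 0.0042194)
a(g, T) = -3/79 - 9*T - 9*g (a(g, T) = -9*((g + T) + 1/237) = -9*((T + g) + 1/237) = -9*(1/237 + T + g) = -3/79 - 9*T - 9*g)
1/(-36978 + a(-202, 136)) - 9544/(-13012) = 1/(-36978 + (-3/79 - 9*136 - 9*(-202))) - 9544/(-13012) = 1/(-36978 + (-3/79 - 1224 + 1818)) - 9544*(-1/13012) = 1/(-36978 + 46923/79) + 2386/3253 = 1/(-2874339/79) + 2386/3253 = -79/2874339 + 2386/3253 = 6857915867/9350224767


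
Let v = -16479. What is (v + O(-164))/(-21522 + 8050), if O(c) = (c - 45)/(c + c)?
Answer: 5404903/4418816 ≈ 1.2232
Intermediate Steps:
O(c) = (-45 + c)/(2*c) (O(c) = (-45 + c)/((2*c)) = (-45 + c)*(1/(2*c)) = (-45 + c)/(2*c))
(v + O(-164))/(-21522 + 8050) = (-16479 + (½)*(-45 - 164)/(-164))/(-21522 + 8050) = (-16479 + (½)*(-1/164)*(-209))/(-13472) = (-16479 + 209/328)*(-1/13472) = -5404903/328*(-1/13472) = 5404903/4418816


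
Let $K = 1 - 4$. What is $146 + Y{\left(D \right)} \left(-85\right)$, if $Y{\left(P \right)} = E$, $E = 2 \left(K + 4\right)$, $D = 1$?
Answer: $-24$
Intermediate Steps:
$K = -3$ ($K = 1 - 4 = -3$)
$E = 2$ ($E = 2 \left(-3 + 4\right) = 2 \cdot 1 = 2$)
$Y{\left(P \right)} = 2$
$146 + Y{\left(D \right)} \left(-85\right) = 146 + 2 \left(-85\right) = 146 - 170 = -24$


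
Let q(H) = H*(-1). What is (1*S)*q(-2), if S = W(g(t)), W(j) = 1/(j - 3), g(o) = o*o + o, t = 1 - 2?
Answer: -⅔ ≈ -0.66667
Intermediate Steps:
q(H) = -H
t = -1
g(o) = o + o² (g(o) = o² + o = o + o²)
W(j) = 1/(-3 + j)
S = -⅓ (S = 1/(-3 - (1 - 1)) = 1/(-3 - 1*0) = 1/(-3 + 0) = 1/(-3) = -⅓ ≈ -0.33333)
(1*S)*q(-2) = (1*(-⅓))*(-1*(-2)) = -⅓*2 = -⅔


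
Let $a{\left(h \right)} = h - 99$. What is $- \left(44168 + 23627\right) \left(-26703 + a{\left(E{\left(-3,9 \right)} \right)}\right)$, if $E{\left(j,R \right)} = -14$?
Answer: $1817990720$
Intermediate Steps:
$a{\left(h \right)} = -99 + h$
$- \left(44168 + 23627\right) \left(-26703 + a{\left(E{\left(-3,9 \right)} \right)}\right) = - \left(44168 + 23627\right) \left(-26703 - 113\right) = - 67795 \left(-26703 - 113\right) = - 67795 \left(-26816\right) = \left(-1\right) \left(-1817990720\right) = 1817990720$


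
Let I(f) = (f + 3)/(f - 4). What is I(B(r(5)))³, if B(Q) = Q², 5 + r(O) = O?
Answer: -27/64 ≈ -0.42188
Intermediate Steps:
r(O) = -5 + O
I(f) = (3 + f)/(-4 + f)
I(B(r(5)))³ = ((3 + (-5 + 5)²)/(-4 + (-5 + 5)²))³ = ((3 + 0²)/(-4 + 0²))³ = ((3 + 0)/(-4 + 0))³ = (3/(-4))³ = (-¼*3)³ = (-¾)³ = -27/64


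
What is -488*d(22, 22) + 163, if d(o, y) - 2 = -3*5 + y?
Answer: -4229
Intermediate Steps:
d(o, y) = -13 + y (d(o, y) = 2 + (-3*5 + y) = 2 + (-15 + y) = -13 + y)
-488*d(22, 22) + 163 = -488*(-13 + 22) + 163 = -488*9 + 163 = -4392 + 163 = -4229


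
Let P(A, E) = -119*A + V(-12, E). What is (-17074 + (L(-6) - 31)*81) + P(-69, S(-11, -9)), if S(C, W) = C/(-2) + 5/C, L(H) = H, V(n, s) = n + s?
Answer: -261073/22 ≈ -11867.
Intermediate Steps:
S(C, W) = 5/C - C/2 (S(C, W) = C*(-1/2) + 5/C = -C/2 + 5/C = 5/C - C/2)
P(A, E) = -12 + E - 119*A (P(A, E) = -119*A + (-12 + E) = -12 + E - 119*A)
(-17074 + (L(-6) - 31)*81) + P(-69, S(-11, -9)) = (-17074 + (-6 - 31)*81) + (-12 + (5/(-11) - 1/2*(-11)) - 119*(-69)) = (-17074 - 37*81) + (-12 + (5*(-1/11) + 11/2) + 8211) = (-17074 - 2997) + (-12 + (-5/11 + 11/2) + 8211) = -20071 + (-12 + 111/22 + 8211) = -20071 + 180489/22 = -261073/22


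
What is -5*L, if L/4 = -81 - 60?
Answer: 2820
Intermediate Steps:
L = -564 (L = 4*(-81 - 60) = 4*(-141) = -564)
-5*L = -5*(-564) = 2820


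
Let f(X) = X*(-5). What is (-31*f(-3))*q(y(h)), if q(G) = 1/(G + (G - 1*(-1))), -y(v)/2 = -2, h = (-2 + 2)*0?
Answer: -155/3 ≈ -51.667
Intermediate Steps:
h = 0 (h = 0*0 = 0)
y(v) = 4 (y(v) = -2*(-2) = 4)
f(X) = -5*X
q(G) = 1/(1 + 2*G) (q(G) = 1/(G + (G + 1)) = 1/(G + (1 + G)) = 1/(1 + 2*G))
(-31*f(-3))*q(y(h)) = (-(-155)*(-3))/(1 + 2*4) = (-31*15)/(1 + 8) = -465/9 = -465*⅑ = -155/3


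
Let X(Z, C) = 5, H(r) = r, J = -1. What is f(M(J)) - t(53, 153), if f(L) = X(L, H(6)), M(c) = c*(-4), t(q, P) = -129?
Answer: 134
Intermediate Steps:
M(c) = -4*c
f(L) = 5
f(M(J)) - t(53, 153) = 5 - 1*(-129) = 5 + 129 = 134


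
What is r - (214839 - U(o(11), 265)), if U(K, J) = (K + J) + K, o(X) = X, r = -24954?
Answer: -239506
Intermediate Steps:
U(K, J) = J + 2*K (U(K, J) = (J + K) + K = J + 2*K)
r - (214839 - U(o(11), 265)) = -24954 - (214839 - (265 + 2*11)) = -24954 - (214839 - (265 + 22)) = -24954 - (214839 - 1*287) = -24954 - (214839 - 287) = -24954 - 1*214552 = -24954 - 214552 = -239506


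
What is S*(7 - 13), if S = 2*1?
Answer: -12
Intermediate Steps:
S = 2
S*(7 - 13) = 2*(7 - 13) = 2*(-6) = -12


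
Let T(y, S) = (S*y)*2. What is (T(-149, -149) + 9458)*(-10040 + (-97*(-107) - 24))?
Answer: 16965900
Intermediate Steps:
T(y, S) = 2*S*y
(T(-149, -149) + 9458)*(-10040 + (-97*(-107) - 24)) = (2*(-149)*(-149) + 9458)*(-10040 + (-97*(-107) - 24)) = (44402 + 9458)*(-10040 + (10379 - 24)) = 53860*(-10040 + 10355) = 53860*315 = 16965900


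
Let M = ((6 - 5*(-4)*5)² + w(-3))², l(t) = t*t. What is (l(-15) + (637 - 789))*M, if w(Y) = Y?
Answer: 9211161097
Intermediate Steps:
l(t) = t²
M = 126180289 (M = ((6 - 5*(-4)*5)² - 3)² = ((6 + 20*5)² - 3)² = ((6 + 100)² - 3)² = (106² - 3)² = (11236 - 3)² = 11233² = 126180289)
(l(-15) + (637 - 789))*M = ((-15)² + (637 - 789))*126180289 = (225 - 152)*126180289 = 73*126180289 = 9211161097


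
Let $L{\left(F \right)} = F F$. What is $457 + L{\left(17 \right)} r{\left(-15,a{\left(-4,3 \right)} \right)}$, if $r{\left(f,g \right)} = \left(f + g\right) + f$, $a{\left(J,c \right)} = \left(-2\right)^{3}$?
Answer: $-10525$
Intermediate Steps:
$a{\left(J,c \right)} = -8$
$r{\left(f,g \right)} = g + 2 f$
$L{\left(F \right)} = F^{2}$
$457 + L{\left(17 \right)} r{\left(-15,a{\left(-4,3 \right)} \right)} = 457 + 17^{2} \left(-8 + 2 \left(-15\right)\right) = 457 + 289 \left(-8 - 30\right) = 457 + 289 \left(-38\right) = 457 - 10982 = -10525$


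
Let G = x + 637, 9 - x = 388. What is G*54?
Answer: 13932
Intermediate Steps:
x = -379 (x = 9 - 1*388 = 9 - 388 = -379)
G = 258 (G = -379 + 637 = 258)
G*54 = 258*54 = 13932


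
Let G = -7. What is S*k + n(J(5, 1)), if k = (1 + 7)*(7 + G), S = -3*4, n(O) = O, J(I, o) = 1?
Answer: 1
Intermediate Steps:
S = -12
k = 0 (k = (1 + 7)*(7 - 7) = 8*0 = 0)
S*k + n(J(5, 1)) = -12*0 + 1 = 0 + 1 = 1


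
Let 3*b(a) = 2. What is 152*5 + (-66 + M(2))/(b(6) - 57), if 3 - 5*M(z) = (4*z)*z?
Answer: 643229/845 ≈ 761.22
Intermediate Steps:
b(a) = ⅔ (b(a) = (⅓)*2 = ⅔)
M(z) = ⅗ - 4*z²/5 (M(z) = ⅗ - 4*z*z/5 = ⅗ - 4*z²/5)
152*5 + (-66 + M(2))/(b(6) - 57) = 152*5 + (-66 + (⅗ - ⅘*2²))/(⅔ - 57) = 760 + (-66 + (⅗ - ⅘*4))/(-169/3) = 760 + (-66 + (⅗ - 16/5))*(-3/169) = 760 + (-66 - 13/5)*(-3/169) = 760 - 343/5*(-3/169) = 760 + 1029/845 = 643229/845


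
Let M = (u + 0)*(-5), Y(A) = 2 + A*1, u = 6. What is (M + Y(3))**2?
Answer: 625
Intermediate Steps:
Y(A) = 2 + A
M = -30 (M = (6 + 0)*(-5) = 6*(-5) = -30)
(M + Y(3))**2 = (-30 + (2 + 3))**2 = (-30 + 5)**2 = (-25)**2 = 625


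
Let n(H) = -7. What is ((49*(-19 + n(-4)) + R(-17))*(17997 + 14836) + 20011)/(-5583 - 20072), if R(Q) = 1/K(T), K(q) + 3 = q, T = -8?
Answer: 459934374/282205 ≈ 1629.8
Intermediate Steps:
K(q) = -3 + q
R(Q) = -1/11 (R(Q) = 1/(-3 - 8) = 1/(-11) = -1/11)
((49*(-19 + n(-4)) + R(-17))*(17997 + 14836) + 20011)/(-5583 - 20072) = ((49*(-19 - 7) - 1/11)*(17997 + 14836) + 20011)/(-5583 - 20072) = ((49*(-26) - 1/11)*32833 + 20011)/(-25655) = ((-1274 - 1/11)*32833 + 20011)*(-1/25655) = (-14015/11*32833 + 20011)*(-1/25655) = (-460154495/11 + 20011)*(-1/25655) = -459934374/11*(-1/25655) = 459934374/282205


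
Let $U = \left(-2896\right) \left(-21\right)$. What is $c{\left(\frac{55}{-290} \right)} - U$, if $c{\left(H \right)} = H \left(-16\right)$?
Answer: $- \frac{1763576}{29} \approx -60813.0$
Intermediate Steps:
$c{\left(H \right)} = - 16 H$
$U = 60816$
$c{\left(\frac{55}{-290} \right)} - U = - 16 \frac{55}{-290} - 60816 = - 16 \cdot 55 \left(- \frac{1}{290}\right) - 60816 = \left(-16\right) \left(- \frac{11}{58}\right) - 60816 = \frac{88}{29} - 60816 = - \frac{1763576}{29}$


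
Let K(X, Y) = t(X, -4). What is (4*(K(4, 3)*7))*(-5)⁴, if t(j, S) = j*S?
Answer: -280000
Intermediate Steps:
t(j, S) = S*j
K(X, Y) = -4*X
(4*(K(4, 3)*7))*(-5)⁴ = (4*(-4*4*7))*(-5)⁴ = (4*(-16*7))*625 = (4*(-112))*625 = -448*625 = -280000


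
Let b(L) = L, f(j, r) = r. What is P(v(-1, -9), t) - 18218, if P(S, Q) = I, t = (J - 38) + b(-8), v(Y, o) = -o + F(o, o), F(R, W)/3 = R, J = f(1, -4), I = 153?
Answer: -18065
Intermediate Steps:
J = -4
F(R, W) = 3*R
v(Y, o) = 2*o (v(Y, o) = -o + 3*o = 2*o)
t = -50 (t = (-4 - 38) - 8 = -42 - 8 = -50)
P(S, Q) = 153
P(v(-1, -9), t) - 18218 = 153 - 18218 = -18065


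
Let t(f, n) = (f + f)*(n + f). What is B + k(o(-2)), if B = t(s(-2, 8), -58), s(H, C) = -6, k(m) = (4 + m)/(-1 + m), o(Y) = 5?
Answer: 3081/4 ≈ 770.25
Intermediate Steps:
k(m) = (4 + m)/(-1 + m)
t(f, n) = 2*f*(f + n) (t(f, n) = (2*f)*(f + n) = 2*f*(f + n))
B = 768 (B = 2*(-6)*(-6 - 58) = 2*(-6)*(-64) = 768)
B + k(o(-2)) = 768 + (4 + 5)/(-1 + 5) = 768 + 9/4 = 3081/4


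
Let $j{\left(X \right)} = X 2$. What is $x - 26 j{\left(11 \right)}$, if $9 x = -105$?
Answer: $- \frac{1751}{3} \approx -583.67$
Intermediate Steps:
$x = - \frac{35}{3}$ ($x = \frac{1}{9} \left(-105\right) = - \frac{35}{3} \approx -11.667$)
$j{\left(X \right)} = 2 X$
$x - 26 j{\left(11 \right)} = - \frac{35}{3} - 26 \cdot 2 \cdot 11 = - \frac{35}{3} - 572 = - \frac{1751}{3}$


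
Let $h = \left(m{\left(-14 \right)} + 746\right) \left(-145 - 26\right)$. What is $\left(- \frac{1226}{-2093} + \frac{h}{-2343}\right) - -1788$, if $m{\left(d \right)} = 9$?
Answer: $\frac{3013753565}{1634633} \approx 1843.7$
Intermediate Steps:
$h = -129105$ ($h = \left(9 + 746\right) \left(-145 - 26\right) = 755 \left(-171\right) = -129105$)
$\left(- \frac{1226}{-2093} + \frac{h}{-2343}\right) - -1788 = \left(- \frac{1226}{-2093} - \frac{129105}{-2343}\right) - -1788 = \left(\left(-1226\right) \left(- \frac{1}{2093}\right) - - \frac{43035}{781}\right) + 1788 = \left(\frac{1226}{2093} + \frac{43035}{781}\right) + 1788 = \frac{91029761}{1634633} + 1788 = \frac{3013753565}{1634633}$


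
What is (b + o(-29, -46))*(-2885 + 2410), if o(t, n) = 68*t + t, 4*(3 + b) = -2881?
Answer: 5176075/4 ≈ 1.2940e+6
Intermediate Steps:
b = -2893/4 (b = -3 + (¼)*(-2881) = -3 - 2881/4 = -2893/4 ≈ -723.25)
o(t, n) = 69*t
(b + o(-29, -46))*(-2885 + 2410) = (-2893/4 + 69*(-29))*(-2885 + 2410) = (-2893/4 - 2001)*(-475) = -10897/4*(-475) = 5176075/4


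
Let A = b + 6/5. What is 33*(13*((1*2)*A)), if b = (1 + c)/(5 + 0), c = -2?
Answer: 858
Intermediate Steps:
b = -⅕ (b = (1 - 2)/(5 + 0) = -1/5 = -1*⅕ = -⅕ ≈ -0.20000)
A = 1 (A = -⅕ + 6/5 = 1)
33*(13*((1*2)*A)) = 33*(13*((1*2)*1)) = 33*(13*(2*1)) = 33*(13*2) = 33*26 = 858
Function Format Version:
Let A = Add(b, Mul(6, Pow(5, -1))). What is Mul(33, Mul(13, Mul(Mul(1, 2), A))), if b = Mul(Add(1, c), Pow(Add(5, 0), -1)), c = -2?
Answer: 858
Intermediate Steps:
b = Rational(-1, 5) (b = Mul(Add(1, -2), Pow(Add(5, 0), -1)) = Mul(-1, Pow(5, -1)) = Mul(-1, Rational(1, 5)) = Rational(-1, 5) ≈ -0.20000)
A = 1 (A = Add(Rational(-1, 5), Mul(6, Pow(5, -1))) = Add(Rational(-1, 5), Mul(6, Rational(1, 5))) = Add(Rational(-1, 5), Rational(6, 5)) = 1)
Mul(33, Mul(13, Mul(Mul(1, 2), A))) = Mul(33, Mul(13, Mul(Mul(1, 2), 1))) = Mul(33, Mul(13, Mul(2, 1))) = Mul(33, Mul(13, 2)) = Mul(33, 26) = 858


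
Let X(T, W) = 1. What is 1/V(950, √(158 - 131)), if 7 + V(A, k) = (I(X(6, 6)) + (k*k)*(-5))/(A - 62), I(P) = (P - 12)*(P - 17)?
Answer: -888/6175 ≈ -0.14381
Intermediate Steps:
I(P) = (-17 + P)*(-12 + P) (I(P) = (-12 + P)*(-17 + P) = (-17 + P)*(-12 + P))
V(A, k) = -7 + (176 - 5*k²)/(-62 + A) (V(A, k) = -7 + ((204 + 1² - 29*1) + (k*k)*(-5))/(A - 62) = -7 + ((204 + 1 - 29) + k²*(-5))/(-62 + A) = -7 + (176 - 5*k²)/(-62 + A))
1/V(950, √(158 - 131)) = 1/((610 - 7*950 - 5*(√(158 - 131))²)/(-62 + 950)) = 1/((610 - 6650 - 5*(√27)²)/888) = 1/((610 - 6650 - 5*(3*√3)²)/888) = 1/((610 - 6650 - 5*27)/888) = 1/((610 - 6650 - 135)/888) = 1/((1/888)*(-6175)) = 1/(-6175/888) = -888/6175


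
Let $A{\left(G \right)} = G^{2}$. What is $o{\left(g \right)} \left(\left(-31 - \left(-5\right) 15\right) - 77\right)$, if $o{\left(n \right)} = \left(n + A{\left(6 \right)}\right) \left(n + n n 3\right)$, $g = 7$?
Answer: $-218526$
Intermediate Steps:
$o{\left(n \right)} = \left(36 + n\right) \left(n + 3 n^{2}\right)$ ($o{\left(n \right)} = \left(n + 6^{2}\right) \left(n + n n 3\right) = \left(n + 36\right) \left(n + n^{2} \cdot 3\right) = \left(36 + n\right) \left(n + 3 n^{2}\right)$)
$o{\left(g \right)} \left(\left(-31 - \left(-5\right) 15\right) - 77\right) = 7 \left(36 + 3 \cdot 7^{2} + 109 \cdot 7\right) \left(\left(-31 - \left(-5\right) 15\right) - 77\right) = 7 \left(36 + 3 \cdot 49 + 763\right) \left(\left(-31 - -75\right) - 77\right) = 7 \left(36 + 147 + 763\right) \left(\left(-31 + 75\right) - 77\right) = 7 \cdot 946 \left(44 - 77\right) = 6622 \left(-33\right) = -218526$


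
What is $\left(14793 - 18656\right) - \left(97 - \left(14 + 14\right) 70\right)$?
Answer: $-2000$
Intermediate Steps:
$\left(14793 - 18656\right) - \left(97 - \left(14 + 14\right) 70\right) = \left(14793 - 18656\right) + \left(28 \cdot 70 - 97\right) = -3863 + \left(1960 - 97\right) = -3863 + 1863 = -2000$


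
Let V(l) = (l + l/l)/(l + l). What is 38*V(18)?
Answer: 361/18 ≈ 20.056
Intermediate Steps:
V(l) = (1 + l)/(2*l) (V(l) = (l + 1)/((2*l)) = (1 + l)*(1/(2*l)) = (1 + l)/(2*l))
38*V(18) = 38*((1/2)*(1 + 18)/18) = 38*((1/2)*(1/18)*19) = 38*(19/36) = 361/18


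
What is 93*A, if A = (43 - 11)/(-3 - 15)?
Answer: -496/3 ≈ -165.33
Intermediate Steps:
A = -16/9 (A = 32/(-18) = 32*(-1/18) = -16/9 ≈ -1.7778)
93*A = 93*(-16/9) = -496/3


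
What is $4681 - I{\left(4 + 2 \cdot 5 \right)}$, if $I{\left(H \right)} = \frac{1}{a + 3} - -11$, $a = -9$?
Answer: $\frac{28021}{6} \approx 4670.2$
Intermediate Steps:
$I{\left(H \right)} = \frac{65}{6}$ ($I{\left(H \right)} = \frac{1}{-9 + 3} - -11 = \frac{1}{-6} + 11 = - \frac{1}{6} + 11 = \frac{65}{6}$)
$4681 - I{\left(4 + 2 \cdot 5 \right)} = 4681 - \frac{65}{6} = \frac{28021}{6}$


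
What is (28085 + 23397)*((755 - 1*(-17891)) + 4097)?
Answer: 1170855126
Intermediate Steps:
(28085 + 23397)*((755 - 1*(-17891)) + 4097) = 51482*((755 + 17891) + 4097) = 51482*(18646 + 4097) = 51482*22743 = 1170855126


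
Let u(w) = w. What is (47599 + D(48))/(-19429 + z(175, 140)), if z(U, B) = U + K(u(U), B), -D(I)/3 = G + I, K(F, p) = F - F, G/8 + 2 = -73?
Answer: -49255/19254 ≈ -2.5582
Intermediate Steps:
G = -600 (G = -16 + 8*(-73) = -16 - 584 = -600)
K(F, p) = 0
D(I) = 1800 - 3*I (D(I) = -3*(-600 + I) = 1800 - 3*I)
z(U, B) = U (z(U, B) = U + 0 = U)
(47599 + D(48))/(-19429 + z(175, 140)) = (47599 + (1800 - 3*48))/(-19429 + 175) = (47599 + (1800 - 144))/(-19254) = (47599 + 1656)*(-1/19254) = 49255*(-1/19254) = -49255/19254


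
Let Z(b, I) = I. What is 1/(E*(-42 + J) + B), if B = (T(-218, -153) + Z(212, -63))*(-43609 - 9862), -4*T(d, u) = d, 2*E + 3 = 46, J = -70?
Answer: 2/904191 ≈ 2.2119e-6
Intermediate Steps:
E = 43/2 (E = -3/2 + (½)*46 = -3/2 + 23 = 43/2 ≈ 21.500)
T(d, u) = -d/4
B = 909007/2 (B = (-¼*(-218) - 63)*(-43609 - 9862) = (109/2 - 63)*(-53471) = -17/2*(-53471) = 909007/2 ≈ 4.5450e+5)
1/(E*(-42 + J) + B) = 1/(43*(-42 - 70)/2 + 909007/2) = 1/((43/2)*(-112) + 909007/2) = 1/(-2408 + 909007/2) = 1/(904191/2) = 2/904191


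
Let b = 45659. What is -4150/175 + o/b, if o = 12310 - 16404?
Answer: -7608052/319613 ≈ -23.804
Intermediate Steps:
o = -4094
-4150/175 + o/b = -4150/175 - 4094/45659 = -4150*1/175 - 4094*1/45659 = -166/7 - 4094/45659 = -7608052/319613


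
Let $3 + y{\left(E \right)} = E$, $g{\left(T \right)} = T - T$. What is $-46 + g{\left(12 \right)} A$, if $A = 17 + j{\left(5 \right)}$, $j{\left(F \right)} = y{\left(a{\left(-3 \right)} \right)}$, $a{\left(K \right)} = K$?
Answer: $-46$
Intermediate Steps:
$g{\left(T \right)} = 0$
$y{\left(E \right)} = -3 + E$
$j{\left(F \right)} = -6$ ($j{\left(F \right)} = -3 - 3 = -6$)
$A = 11$ ($A = 17 - 6 = 11$)
$-46 + g{\left(12 \right)} A = -46 + 0 \cdot 11 = -46 + 0 = -46$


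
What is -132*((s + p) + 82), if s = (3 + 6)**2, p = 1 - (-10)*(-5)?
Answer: -15048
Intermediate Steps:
p = -49 (p = 1 - 2*25 = 1 - 50 = -49)
s = 81 (s = 9**2 = 81)
-132*((s + p) + 82) = -132*((81 - 49) + 82) = -132*(32 + 82) = -132*114 = -15048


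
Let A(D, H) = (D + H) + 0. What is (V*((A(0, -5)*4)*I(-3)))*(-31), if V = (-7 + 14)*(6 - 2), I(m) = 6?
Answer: 104160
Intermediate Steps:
A(D, H) = D + H
V = 28 (V = 7*4 = 28)
(V*((A(0, -5)*4)*I(-3)))*(-31) = (28*(((0 - 5)*4)*6))*(-31) = (28*(-5*4*6))*(-31) = (28*(-20*6))*(-31) = (28*(-120))*(-31) = -3360*(-31) = 104160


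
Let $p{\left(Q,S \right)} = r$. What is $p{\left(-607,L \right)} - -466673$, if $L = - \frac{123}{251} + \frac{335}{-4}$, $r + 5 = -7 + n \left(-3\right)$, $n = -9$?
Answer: $466688$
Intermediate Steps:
$r = 15$ ($r = -5 - -20 = -5 + \left(-7 + 27\right) = -5 + 20 = 15$)
$L = - \frac{84577}{1004}$ ($L = \left(-123\right) \frac{1}{251} + 335 \left(- \frac{1}{4}\right) = - \frac{123}{251} - \frac{335}{4} = - \frac{84577}{1004} \approx -84.24$)
$p{\left(Q,S \right)} = 15$
$p{\left(-607,L \right)} - -466673 = 15 - -466673 = 15 + 466673 = 466688$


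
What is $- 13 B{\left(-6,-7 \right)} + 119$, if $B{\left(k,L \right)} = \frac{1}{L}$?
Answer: $\frac{846}{7} \approx 120.86$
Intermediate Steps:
$- 13 B{\left(-6,-7 \right)} + 119 = - \frac{13}{-7} + 119 = \left(-13\right) \left(- \frac{1}{7}\right) + 119 = \frac{13}{7} + 119 = \frac{846}{7}$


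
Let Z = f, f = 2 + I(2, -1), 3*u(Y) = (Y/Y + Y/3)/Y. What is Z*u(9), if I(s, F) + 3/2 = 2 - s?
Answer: 2/27 ≈ 0.074074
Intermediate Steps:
I(s, F) = ½ - s (I(s, F) = -3/2 + (2 - s) = ½ - s)
u(Y) = (1 + Y/3)/(3*Y) (u(Y) = ((Y/Y + Y/3)/Y)/3 = ((1 + Y*(⅓))/Y)/3 = ((1 + Y/3)/Y)/3 = (1 + Y/3)/(3*Y))
f = ½ (f = 2 + (½ - 1*2) = 2 + (½ - 2) = 2 - 3/2 = ½ ≈ 0.50000)
Z = ½ ≈ 0.50000
Z*u(9) = ((⅑)*(3 + 9)/9)/2 = ((⅑)*(⅑)*12)/2 = (½)*(4/27) = 2/27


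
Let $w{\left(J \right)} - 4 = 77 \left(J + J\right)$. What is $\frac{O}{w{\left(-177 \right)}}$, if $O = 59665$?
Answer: $- \frac{59665}{27254} \approx -2.1892$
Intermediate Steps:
$w{\left(J \right)} = 4 + 154 J$ ($w{\left(J \right)} = 4 + 77 \left(J + J\right) = 4 + 77 \cdot 2 J = 4 + 154 J$)
$\frac{O}{w{\left(-177 \right)}} = \frac{59665}{4 + 154 \left(-177\right)} = \frac{59665}{4 - 27258} = \frac{59665}{-27254} = 59665 \left(- \frac{1}{27254}\right) = - \frac{59665}{27254}$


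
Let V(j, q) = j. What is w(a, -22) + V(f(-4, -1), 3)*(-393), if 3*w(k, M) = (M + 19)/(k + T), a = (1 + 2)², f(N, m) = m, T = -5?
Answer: 1571/4 ≈ 392.75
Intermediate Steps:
a = 9 (a = 3² = 9)
w(k, M) = (19 + M)/(3*(-5 + k)) (w(k, M) = ((M + 19)/(k - 5))/3 = ((19 + M)/(-5 + k))/3 = (19 + M)/(3*(-5 + k)))
w(a, -22) + V(f(-4, -1), 3)*(-393) = (19 - 22)/(3*(-5 + 9)) - 1*(-393) = (⅓)*(-3)/4 + 393 = (⅓)*(¼)*(-3) + 393 = -¼ + 393 = 1571/4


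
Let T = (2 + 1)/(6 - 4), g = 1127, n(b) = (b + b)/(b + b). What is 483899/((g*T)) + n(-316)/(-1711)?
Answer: 1655898997/5784891 ≈ 286.25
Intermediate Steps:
n(b) = 1 (n(b) = (2*b)/((2*b)) = (2*b)*(1/(2*b)) = 1)
T = 3/2 ≈ 1.5000
483899/((g*T)) + n(-316)/(-1711) = 483899/((1127*(3/2))) + 1/(-1711) = 483899/(3381/2) + 1*(-1/1711) = 483899*(2/3381) - 1/1711 = 967798/3381 - 1/1711 = 1655898997/5784891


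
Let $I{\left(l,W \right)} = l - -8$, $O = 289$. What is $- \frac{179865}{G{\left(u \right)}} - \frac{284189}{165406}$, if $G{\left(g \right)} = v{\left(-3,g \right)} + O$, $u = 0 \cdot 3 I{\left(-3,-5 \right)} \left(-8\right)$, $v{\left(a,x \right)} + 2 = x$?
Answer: $- \frac{4261758919}{6781646} \approx -628.43$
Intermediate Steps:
$v{\left(a,x \right)} = -2 + x$
$I{\left(l,W \right)} = 8 + l$ ($I{\left(l,W \right)} = l + 8 = 8 + l$)
$u = 0$ ($u = 0 \cdot 3 \left(8 - 3\right) \left(-8\right) = 0 \cdot 5 \left(-8\right) = 0 \left(-8\right) = 0$)
$G{\left(g \right)} = 287 + g$ ($G{\left(g \right)} = \left(-2 + g\right) + 289 = 287 + g$)
$- \frac{179865}{G{\left(u \right)}} - \frac{284189}{165406} = - \frac{179865}{287 + 0} - \frac{284189}{165406} = - \frac{179865}{287} - \frac{284189}{165406} = \left(-179865\right) \frac{1}{287} - \frac{284189}{165406} = - \frac{25695}{41} - \frac{284189}{165406} = - \frac{4261758919}{6781646}$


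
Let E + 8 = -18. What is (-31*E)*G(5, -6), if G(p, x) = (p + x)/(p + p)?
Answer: -403/5 ≈ -80.600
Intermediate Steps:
E = -26 (E = -8 - 18 = -26)
G(p, x) = (p + x)/(2*p) (G(p, x) = (p + x)/((2*p)) = (p + x)*(1/(2*p)) = (p + x)/(2*p))
(-31*E)*G(5, -6) = (-31*(-26))*((1/2)*(5 - 6)/5) = 806*((1/2)*(1/5)*(-1)) = 806*(-1/10) = -403/5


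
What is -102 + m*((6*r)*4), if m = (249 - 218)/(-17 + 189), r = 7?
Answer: -3084/43 ≈ -71.721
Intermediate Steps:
m = 31/172 ≈ 0.18023
-102 + m*((6*r)*4) = -102 + 31*((6*7)*4)/172 = -102 + 31*(42*4)/172 = -102 + (31/172)*168 = -102 + 1302/43 = -3084/43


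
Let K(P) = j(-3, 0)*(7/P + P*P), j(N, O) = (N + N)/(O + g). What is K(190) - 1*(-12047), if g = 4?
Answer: -15999161/380 ≈ -42103.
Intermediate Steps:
j(N, O) = 2*N/(4 + O) (j(N, O) = (N + N)/(O + 4) = (2*N)/(4 + O) = 2*N/(4 + O))
K(P) = -21/(2*P) - 3*P²/2 (K(P) = (2*(-3)/(4 + 0))*(7/P + P*P) = (2*(-3)/4)*(7/P + P²) = (2*(-3)*(¼))*(P² + 7/P) = -3*(P² + 7/P)/2 = -21/(2*P) - 3*P²/2)
K(190) - 1*(-12047) = (3/2)*(-7 - 1*190³)/190 - 1*(-12047) = (3/2)*(1/190)*(-7 - 1*6859000) + 12047 = (3/2)*(1/190)*(-7 - 6859000) + 12047 = (3/2)*(1/190)*(-6859007) + 12047 = -20577021/380 + 12047 = -15999161/380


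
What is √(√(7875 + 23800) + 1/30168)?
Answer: √(838 + 126403920*√1267)/5028 ≈ 13.341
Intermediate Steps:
√(√(7875 + 23800) + 1/30168) = √(√31675 + 1/30168) = √(5*√1267 + 1/30168) = √(1/30168 + 5*√1267)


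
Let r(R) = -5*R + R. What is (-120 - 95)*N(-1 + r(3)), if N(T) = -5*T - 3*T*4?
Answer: -47515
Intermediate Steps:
r(R) = -4*R
N(T) = -17*T (N(T) = -5*T - 12*T = -17*T)
(-120 - 95)*N(-1 + r(3)) = (-120 - 95)*(-17*(-1 - 4*3)) = -(-3655)*(-1 - 12) = -(-3655)*(-13) = -215*221 = -47515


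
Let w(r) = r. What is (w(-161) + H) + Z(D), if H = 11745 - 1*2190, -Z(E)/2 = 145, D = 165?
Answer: 9104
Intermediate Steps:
Z(E) = -290 (Z(E) = -2*145 = -290)
H = 9555 (H = 11745 - 2190 = 9555)
(w(-161) + H) + Z(D) = (-161 + 9555) - 290 = 9394 - 290 = 9104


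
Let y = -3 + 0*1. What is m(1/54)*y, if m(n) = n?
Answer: -1/18 ≈ -0.055556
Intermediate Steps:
y = -3 (y = -3 + 0 = -3)
m(1/54)*y = -3/54 = (1/54)*(-3) = -1/18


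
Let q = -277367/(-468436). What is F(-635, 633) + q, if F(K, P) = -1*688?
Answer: -322006601/468436 ≈ -687.41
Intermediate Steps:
F(K, P) = -688
q = 277367/468436 (q = -277367*(-1/468436) = 277367/468436 ≈ 0.59211)
F(-635, 633) + q = -688 + 277367/468436 = -322006601/468436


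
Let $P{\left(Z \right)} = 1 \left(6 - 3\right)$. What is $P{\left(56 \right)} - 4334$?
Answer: $-4331$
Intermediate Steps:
$P{\left(Z \right)} = 3$ ($P{\left(Z \right)} = 1 \cdot 3 = 3$)
$P{\left(56 \right)} - 4334 = 3 - 4334 = -4331$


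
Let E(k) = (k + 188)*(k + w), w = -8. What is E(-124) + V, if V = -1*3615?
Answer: -12063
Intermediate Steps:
E(k) = (-8 + k)*(188 + k) (E(k) = (k + 188)*(k - 8) = (188 + k)*(-8 + k) = (-8 + k)*(188 + k))
V = -3615
E(-124) + V = (-1504 + (-124)² + 180*(-124)) - 3615 = (-1504 + 15376 - 22320) - 3615 = -8448 - 3615 = -12063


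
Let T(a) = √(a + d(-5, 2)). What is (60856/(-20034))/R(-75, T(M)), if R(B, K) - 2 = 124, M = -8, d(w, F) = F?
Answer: -15214/631071 ≈ -0.024108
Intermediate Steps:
T(a) = √(2 + a) (T(a) = √(a + 2) = √(2 + a))
R(B, K) = 126 (R(B, K) = 2 + 124 = 126)
(60856/(-20034))/R(-75, T(M)) = (60856/(-20034))/126 = (60856*(-1/20034))*(1/126) = -30428/10017*1/126 = -15214/631071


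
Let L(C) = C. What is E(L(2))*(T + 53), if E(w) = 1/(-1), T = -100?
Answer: 47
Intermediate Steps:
E(w) = -1
E(L(2))*(T + 53) = -(-100 + 53) = -1*(-47) = 47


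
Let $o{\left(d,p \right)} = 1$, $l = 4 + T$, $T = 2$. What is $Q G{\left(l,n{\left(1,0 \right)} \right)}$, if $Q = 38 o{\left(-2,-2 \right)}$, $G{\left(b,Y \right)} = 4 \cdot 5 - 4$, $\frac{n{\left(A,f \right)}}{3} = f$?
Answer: $608$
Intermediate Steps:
$n{\left(A,f \right)} = 3 f$
$l = 6$ ($l = 4 + 2 = 6$)
$G{\left(b,Y \right)} = 16$ ($G{\left(b,Y \right)} = 20 - 4 = 16$)
$Q = 38$ ($Q = 38 \cdot 1 = 38$)
$Q G{\left(l,n{\left(1,0 \right)} \right)} = 38 \cdot 16 = 608$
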